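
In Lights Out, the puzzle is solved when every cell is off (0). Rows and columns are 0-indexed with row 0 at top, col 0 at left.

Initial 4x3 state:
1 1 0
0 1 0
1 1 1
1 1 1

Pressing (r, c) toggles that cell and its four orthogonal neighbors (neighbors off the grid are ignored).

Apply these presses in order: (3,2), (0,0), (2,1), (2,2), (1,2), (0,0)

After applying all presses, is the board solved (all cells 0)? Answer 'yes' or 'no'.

After press 1 at (3,2):
1 1 0
0 1 0
1 1 0
1 0 0

After press 2 at (0,0):
0 0 0
1 1 0
1 1 0
1 0 0

After press 3 at (2,1):
0 0 0
1 0 0
0 0 1
1 1 0

After press 4 at (2,2):
0 0 0
1 0 1
0 1 0
1 1 1

After press 5 at (1,2):
0 0 1
1 1 0
0 1 1
1 1 1

After press 6 at (0,0):
1 1 1
0 1 0
0 1 1
1 1 1

Lights still on: 9

Answer: no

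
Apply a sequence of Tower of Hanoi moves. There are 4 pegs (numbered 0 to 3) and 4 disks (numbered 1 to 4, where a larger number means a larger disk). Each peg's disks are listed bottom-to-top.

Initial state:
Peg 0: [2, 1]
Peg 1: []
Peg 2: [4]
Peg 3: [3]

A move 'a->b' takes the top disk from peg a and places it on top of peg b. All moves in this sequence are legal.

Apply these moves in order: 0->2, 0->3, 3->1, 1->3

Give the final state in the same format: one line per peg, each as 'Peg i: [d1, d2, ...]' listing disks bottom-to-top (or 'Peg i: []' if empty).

Answer: Peg 0: []
Peg 1: []
Peg 2: [4, 1]
Peg 3: [3, 2]

Derivation:
After move 1 (0->2):
Peg 0: [2]
Peg 1: []
Peg 2: [4, 1]
Peg 3: [3]

After move 2 (0->3):
Peg 0: []
Peg 1: []
Peg 2: [4, 1]
Peg 3: [3, 2]

After move 3 (3->1):
Peg 0: []
Peg 1: [2]
Peg 2: [4, 1]
Peg 3: [3]

After move 4 (1->3):
Peg 0: []
Peg 1: []
Peg 2: [4, 1]
Peg 3: [3, 2]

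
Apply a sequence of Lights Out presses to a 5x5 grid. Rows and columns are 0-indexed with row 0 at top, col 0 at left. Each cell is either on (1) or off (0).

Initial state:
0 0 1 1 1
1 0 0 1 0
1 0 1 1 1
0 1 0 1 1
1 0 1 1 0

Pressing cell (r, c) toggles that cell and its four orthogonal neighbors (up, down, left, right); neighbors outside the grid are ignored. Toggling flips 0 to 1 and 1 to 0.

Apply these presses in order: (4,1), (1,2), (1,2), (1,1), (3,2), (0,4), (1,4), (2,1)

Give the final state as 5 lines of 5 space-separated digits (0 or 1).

Answer: 0 1 1 0 1
0 0 1 0 0
0 0 1 1 0
0 0 1 0 1
0 1 1 1 0

Derivation:
After press 1 at (4,1):
0 0 1 1 1
1 0 0 1 0
1 0 1 1 1
0 0 0 1 1
0 1 0 1 0

After press 2 at (1,2):
0 0 0 1 1
1 1 1 0 0
1 0 0 1 1
0 0 0 1 1
0 1 0 1 0

After press 3 at (1,2):
0 0 1 1 1
1 0 0 1 0
1 0 1 1 1
0 0 0 1 1
0 1 0 1 0

After press 4 at (1,1):
0 1 1 1 1
0 1 1 1 0
1 1 1 1 1
0 0 0 1 1
0 1 0 1 0

After press 5 at (3,2):
0 1 1 1 1
0 1 1 1 0
1 1 0 1 1
0 1 1 0 1
0 1 1 1 0

After press 6 at (0,4):
0 1 1 0 0
0 1 1 1 1
1 1 0 1 1
0 1 1 0 1
0 1 1 1 0

After press 7 at (1,4):
0 1 1 0 1
0 1 1 0 0
1 1 0 1 0
0 1 1 0 1
0 1 1 1 0

After press 8 at (2,1):
0 1 1 0 1
0 0 1 0 0
0 0 1 1 0
0 0 1 0 1
0 1 1 1 0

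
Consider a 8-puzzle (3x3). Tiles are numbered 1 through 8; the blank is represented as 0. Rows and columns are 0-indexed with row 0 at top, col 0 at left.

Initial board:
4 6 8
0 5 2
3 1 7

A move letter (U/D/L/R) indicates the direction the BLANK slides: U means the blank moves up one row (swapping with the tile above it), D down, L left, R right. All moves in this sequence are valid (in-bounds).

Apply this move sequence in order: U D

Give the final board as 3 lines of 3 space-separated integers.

After move 1 (U):
0 6 8
4 5 2
3 1 7

After move 2 (D):
4 6 8
0 5 2
3 1 7

Answer: 4 6 8
0 5 2
3 1 7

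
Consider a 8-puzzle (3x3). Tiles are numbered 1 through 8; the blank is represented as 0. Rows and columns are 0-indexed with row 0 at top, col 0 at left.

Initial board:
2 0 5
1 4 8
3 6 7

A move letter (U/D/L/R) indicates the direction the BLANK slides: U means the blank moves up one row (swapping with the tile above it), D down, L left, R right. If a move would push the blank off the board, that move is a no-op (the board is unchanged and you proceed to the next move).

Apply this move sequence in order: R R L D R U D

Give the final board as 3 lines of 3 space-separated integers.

Answer: 2 4 5
1 8 0
3 6 7

Derivation:
After move 1 (R):
2 5 0
1 4 8
3 6 7

After move 2 (R):
2 5 0
1 4 8
3 6 7

After move 3 (L):
2 0 5
1 4 8
3 6 7

After move 4 (D):
2 4 5
1 0 8
3 6 7

After move 5 (R):
2 4 5
1 8 0
3 6 7

After move 6 (U):
2 4 0
1 8 5
3 6 7

After move 7 (D):
2 4 5
1 8 0
3 6 7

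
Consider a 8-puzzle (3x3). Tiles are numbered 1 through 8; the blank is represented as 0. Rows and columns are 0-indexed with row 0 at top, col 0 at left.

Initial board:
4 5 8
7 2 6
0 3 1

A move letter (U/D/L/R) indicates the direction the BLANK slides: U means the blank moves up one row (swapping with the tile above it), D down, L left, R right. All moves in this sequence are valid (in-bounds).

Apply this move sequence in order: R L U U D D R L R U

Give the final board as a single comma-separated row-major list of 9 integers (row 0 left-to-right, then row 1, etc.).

Answer: 4, 5, 8, 7, 0, 6, 3, 2, 1

Derivation:
After move 1 (R):
4 5 8
7 2 6
3 0 1

After move 2 (L):
4 5 8
7 2 6
0 3 1

After move 3 (U):
4 5 8
0 2 6
7 3 1

After move 4 (U):
0 5 8
4 2 6
7 3 1

After move 5 (D):
4 5 8
0 2 6
7 3 1

After move 6 (D):
4 5 8
7 2 6
0 3 1

After move 7 (R):
4 5 8
7 2 6
3 0 1

After move 8 (L):
4 5 8
7 2 6
0 3 1

After move 9 (R):
4 5 8
7 2 6
3 0 1

After move 10 (U):
4 5 8
7 0 6
3 2 1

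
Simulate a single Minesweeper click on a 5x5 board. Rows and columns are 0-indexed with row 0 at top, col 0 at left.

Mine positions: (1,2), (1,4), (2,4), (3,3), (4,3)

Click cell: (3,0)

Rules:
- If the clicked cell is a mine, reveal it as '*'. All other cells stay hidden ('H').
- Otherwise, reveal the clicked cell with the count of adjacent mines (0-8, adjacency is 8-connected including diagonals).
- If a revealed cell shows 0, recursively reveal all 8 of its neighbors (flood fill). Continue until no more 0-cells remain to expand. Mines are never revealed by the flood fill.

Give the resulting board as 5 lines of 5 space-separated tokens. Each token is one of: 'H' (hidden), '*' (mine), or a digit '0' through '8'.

0 1 H H H
0 1 H H H
0 1 2 H H
0 0 2 H H
0 0 2 H H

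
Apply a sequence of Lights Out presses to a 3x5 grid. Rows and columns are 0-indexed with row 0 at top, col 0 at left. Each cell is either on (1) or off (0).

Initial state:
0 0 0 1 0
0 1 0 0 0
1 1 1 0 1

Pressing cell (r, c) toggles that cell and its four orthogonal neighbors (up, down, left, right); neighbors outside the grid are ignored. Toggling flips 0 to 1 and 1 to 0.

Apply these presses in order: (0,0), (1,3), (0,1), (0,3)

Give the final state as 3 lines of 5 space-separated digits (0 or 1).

Answer: 0 0 0 1 1
1 0 1 0 1
1 1 1 1 1

Derivation:
After press 1 at (0,0):
1 1 0 1 0
1 1 0 0 0
1 1 1 0 1

After press 2 at (1,3):
1 1 0 0 0
1 1 1 1 1
1 1 1 1 1

After press 3 at (0,1):
0 0 1 0 0
1 0 1 1 1
1 1 1 1 1

After press 4 at (0,3):
0 0 0 1 1
1 0 1 0 1
1 1 1 1 1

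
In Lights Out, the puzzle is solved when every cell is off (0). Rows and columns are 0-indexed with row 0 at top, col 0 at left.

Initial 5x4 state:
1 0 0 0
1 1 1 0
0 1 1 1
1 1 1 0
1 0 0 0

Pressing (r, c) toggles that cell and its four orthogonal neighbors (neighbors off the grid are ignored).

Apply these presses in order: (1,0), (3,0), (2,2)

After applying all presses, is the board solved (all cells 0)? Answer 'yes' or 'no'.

After press 1 at (1,0):
0 0 0 0
0 0 1 0
1 1 1 1
1 1 1 0
1 0 0 0

After press 2 at (3,0):
0 0 0 0
0 0 1 0
0 1 1 1
0 0 1 0
0 0 0 0

After press 3 at (2,2):
0 0 0 0
0 0 0 0
0 0 0 0
0 0 0 0
0 0 0 0

Lights still on: 0

Answer: yes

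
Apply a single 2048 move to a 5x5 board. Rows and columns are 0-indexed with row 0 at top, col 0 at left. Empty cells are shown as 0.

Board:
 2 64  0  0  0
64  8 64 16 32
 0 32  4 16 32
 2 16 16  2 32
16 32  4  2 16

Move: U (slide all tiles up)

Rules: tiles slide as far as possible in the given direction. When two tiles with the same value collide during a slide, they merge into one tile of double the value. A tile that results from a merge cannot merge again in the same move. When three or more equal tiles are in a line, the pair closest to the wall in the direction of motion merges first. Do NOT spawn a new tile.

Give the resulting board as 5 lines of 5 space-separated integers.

Answer:  2 64 64 32 64
64  8  4  4 32
 2 32 16  0 16
16 16  4  0  0
 0 32  0  0  0

Derivation:
Slide up:
col 0: [2, 64, 0, 2, 16] -> [2, 64, 2, 16, 0]
col 1: [64, 8, 32, 16, 32] -> [64, 8, 32, 16, 32]
col 2: [0, 64, 4, 16, 4] -> [64, 4, 16, 4, 0]
col 3: [0, 16, 16, 2, 2] -> [32, 4, 0, 0, 0]
col 4: [0, 32, 32, 32, 16] -> [64, 32, 16, 0, 0]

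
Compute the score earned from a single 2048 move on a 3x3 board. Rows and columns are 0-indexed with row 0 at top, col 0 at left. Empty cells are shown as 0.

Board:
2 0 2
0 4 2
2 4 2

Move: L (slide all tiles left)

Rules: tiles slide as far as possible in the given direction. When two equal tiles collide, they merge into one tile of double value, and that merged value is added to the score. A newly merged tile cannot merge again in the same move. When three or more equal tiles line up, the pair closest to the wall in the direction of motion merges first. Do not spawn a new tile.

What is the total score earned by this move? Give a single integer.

Slide left:
row 0: [2, 0, 2] -> [4, 0, 0]  score +4 (running 4)
row 1: [0, 4, 2] -> [4, 2, 0]  score +0 (running 4)
row 2: [2, 4, 2] -> [2, 4, 2]  score +0 (running 4)
Board after move:
4 0 0
4 2 0
2 4 2

Answer: 4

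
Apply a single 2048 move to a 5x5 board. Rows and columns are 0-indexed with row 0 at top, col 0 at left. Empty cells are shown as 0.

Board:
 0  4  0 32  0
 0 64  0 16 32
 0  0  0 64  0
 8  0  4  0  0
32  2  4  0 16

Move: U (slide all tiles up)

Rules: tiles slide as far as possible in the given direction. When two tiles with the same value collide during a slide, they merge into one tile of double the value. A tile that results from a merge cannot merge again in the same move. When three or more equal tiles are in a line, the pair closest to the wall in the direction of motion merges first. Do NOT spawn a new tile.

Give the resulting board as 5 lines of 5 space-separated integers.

Answer:  8  4  8 32 32
32 64  0 16 16
 0  2  0 64  0
 0  0  0  0  0
 0  0  0  0  0

Derivation:
Slide up:
col 0: [0, 0, 0, 8, 32] -> [8, 32, 0, 0, 0]
col 1: [4, 64, 0, 0, 2] -> [4, 64, 2, 0, 0]
col 2: [0, 0, 0, 4, 4] -> [8, 0, 0, 0, 0]
col 3: [32, 16, 64, 0, 0] -> [32, 16, 64, 0, 0]
col 4: [0, 32, 0, 0, 16] -> [32, 16, 0, 0, 0]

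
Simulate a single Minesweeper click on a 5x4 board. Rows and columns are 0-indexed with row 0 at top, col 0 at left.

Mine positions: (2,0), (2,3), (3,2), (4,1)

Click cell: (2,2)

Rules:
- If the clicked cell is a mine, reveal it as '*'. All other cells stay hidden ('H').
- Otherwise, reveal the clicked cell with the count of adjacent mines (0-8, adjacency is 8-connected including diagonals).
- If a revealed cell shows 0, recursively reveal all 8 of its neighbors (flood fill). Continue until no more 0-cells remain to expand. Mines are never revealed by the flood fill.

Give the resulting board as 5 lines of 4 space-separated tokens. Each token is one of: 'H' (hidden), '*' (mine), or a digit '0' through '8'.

H H H H
H H H H
H H 2 H
H H H H
H H H H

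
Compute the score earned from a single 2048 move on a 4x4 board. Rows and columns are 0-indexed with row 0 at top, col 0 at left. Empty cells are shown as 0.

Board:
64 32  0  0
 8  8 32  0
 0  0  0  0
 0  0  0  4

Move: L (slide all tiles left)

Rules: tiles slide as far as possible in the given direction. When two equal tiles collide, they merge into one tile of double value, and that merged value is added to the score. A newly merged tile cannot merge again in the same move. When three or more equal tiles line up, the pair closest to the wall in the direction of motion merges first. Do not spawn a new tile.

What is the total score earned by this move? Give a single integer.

Answer: 16

Derivation:
Slide left:
row 0: [64, 32, 0, 0] -> [64, 32, 0, 0]  score +0 (running 0)
row 1: [8, 8, 32, 0] -> [16, 32, 0, 0]  score +16 (running 16)
row 2: [0, 0, 0, 0] -> [0, 0, 0, 0]  score +0 (running 16)
row 3: [0, 0, 0, 4] -> [4, 0, 0, 0]  score +0 (running 16)
Board after move:
64 32  0  0
16 32  0  0
 0  0  0  0
 4  0  0  0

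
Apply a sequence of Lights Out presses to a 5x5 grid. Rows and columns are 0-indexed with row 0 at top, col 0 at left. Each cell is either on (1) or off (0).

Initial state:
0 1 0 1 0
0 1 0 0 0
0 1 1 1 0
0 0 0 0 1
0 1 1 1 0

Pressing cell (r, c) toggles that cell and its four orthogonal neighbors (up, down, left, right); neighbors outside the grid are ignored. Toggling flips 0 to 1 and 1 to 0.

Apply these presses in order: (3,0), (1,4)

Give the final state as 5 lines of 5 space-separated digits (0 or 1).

Answer: 0 1 0 1 1
0 1 0 1 1
1 1 1 1 1
1 1 0 0 1
1 1 1 1 0

Derivation:
After press 1 at (3,0):
0 1 0 1 0
0 1 0 0 0
1 1 1 1 0
1 1 0 0 1
1 1 1 1 0

After press 2 at (1,4):
0 1 0 1 1
0 1 0 1 1
1 1 1 1 1
1 1 0 0 1
1 1 1 1 0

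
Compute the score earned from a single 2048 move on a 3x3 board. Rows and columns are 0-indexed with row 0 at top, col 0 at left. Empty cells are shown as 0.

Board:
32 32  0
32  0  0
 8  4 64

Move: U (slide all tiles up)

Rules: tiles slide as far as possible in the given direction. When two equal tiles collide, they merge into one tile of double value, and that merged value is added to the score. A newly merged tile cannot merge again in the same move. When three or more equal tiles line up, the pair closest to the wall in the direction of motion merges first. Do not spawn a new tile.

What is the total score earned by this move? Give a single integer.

Answer: 64

Derivation:
Slide up:
col 0: [32, 32, 8] -> [64, 8, 0]  score +64 (running 64)
col 1: [32, 0, 4] -> [32, 4, 0]  score +0 (running 64)
col 2: [0, 0, 64] -> [64, 0, 0]  score +0 (running 64)
Board after move:
64 32 64
 8  4  0
 0  0  0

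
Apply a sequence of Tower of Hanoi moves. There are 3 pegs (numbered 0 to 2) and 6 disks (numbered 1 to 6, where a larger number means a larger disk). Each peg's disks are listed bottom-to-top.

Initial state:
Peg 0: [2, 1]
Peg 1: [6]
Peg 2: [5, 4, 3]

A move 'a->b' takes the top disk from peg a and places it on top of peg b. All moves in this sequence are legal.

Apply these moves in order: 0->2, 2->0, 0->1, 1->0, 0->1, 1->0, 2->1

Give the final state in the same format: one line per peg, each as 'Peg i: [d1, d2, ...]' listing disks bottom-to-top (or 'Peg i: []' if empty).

After move 1 (0->2):
Peg 0: [2]
Peg 1: [6]
Peg 2: [5, 4, 3, 1]

After move 2 (2->0):
Peg 0: [2, 1]
Peg 1: [6]
Peg 2: [5, 4, 3]

After move 3 (0->1):
Peg 0: [2]
Peg 1: [6, 1]
Peg 2: [5, 4, 3]

After move 4 (1->0):
Peg 0: [2, 1]
Peg 1: [6]
Peg 2: [5, 4, 3]

After move 5 (0->1):
Peg 0: [2]
Peg 1: [6, 1]
Peg 2: [5, 4, 3]

After move 6 (1->0):
Peg 0: [2, 1]
Peg 1: [6]
Peg 2: [5, 4, 3]

After move 7 (2->1):
Peg 0: [2, 1]
Peg 1: [6, 3]
Peg 2: [5, 4]

Answer: Peg 0: [2, 1]
Peg 1: [6, 3]
Peg 2: [5, 4]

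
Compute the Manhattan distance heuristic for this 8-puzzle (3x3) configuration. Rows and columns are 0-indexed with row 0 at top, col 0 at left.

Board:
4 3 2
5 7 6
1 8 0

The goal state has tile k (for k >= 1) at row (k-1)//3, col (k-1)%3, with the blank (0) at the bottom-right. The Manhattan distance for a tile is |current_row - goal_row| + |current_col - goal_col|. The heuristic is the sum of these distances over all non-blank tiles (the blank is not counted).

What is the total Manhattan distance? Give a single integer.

Answer: 8

Derivation:
Tile 4: (0,0)->(1,0) = 1
Tile 3: (0,1)->(0,2) = 1
Tile 2: (0,2)->(0,1) = 1
Tile 5: (1,0)->(1,1) = 1
Tile 7: (1,1)->(2,0) = 2
Tile 6: (1,2)->(1,2) = 0
Tile 1: (2,0)->(0,0) = 2
Tile 8: (2,1)->(2,1) = 0
Sum: 1 + 1 + 1 + 1 + 2 + 0 + 2 + 0 = 8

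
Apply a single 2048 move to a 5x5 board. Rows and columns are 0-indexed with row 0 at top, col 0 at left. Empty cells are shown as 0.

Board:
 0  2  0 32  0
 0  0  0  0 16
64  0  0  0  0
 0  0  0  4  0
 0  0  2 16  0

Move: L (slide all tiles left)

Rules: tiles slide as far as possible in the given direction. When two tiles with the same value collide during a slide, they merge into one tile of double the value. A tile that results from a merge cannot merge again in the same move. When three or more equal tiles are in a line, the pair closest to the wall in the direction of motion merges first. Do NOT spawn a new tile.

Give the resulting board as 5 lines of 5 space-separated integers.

Answer:  2 32  0  0  0
16  0  0  0  0
64  0  0  0  0
 4  0  0  0  0
 2 16  0  0  0

Derivation:
Slide left:
row 0: [0, 2, 0, 32, 0] -> [2, 32, 0, 0, 0]
row 1: [0, 0, 0, 0, 16] -> [16, 0, 0, 0, 0]
row 2: [64, 0, 0, 0, 0] -> [64, 0, 0, 0, 0]
row 3: [0, 0, 0, 4, 0] -> [4, 0, 0, 0, 0]
row 4: [0, 0, 2, 16, 0] -> [2, 16, 0, 0, 0]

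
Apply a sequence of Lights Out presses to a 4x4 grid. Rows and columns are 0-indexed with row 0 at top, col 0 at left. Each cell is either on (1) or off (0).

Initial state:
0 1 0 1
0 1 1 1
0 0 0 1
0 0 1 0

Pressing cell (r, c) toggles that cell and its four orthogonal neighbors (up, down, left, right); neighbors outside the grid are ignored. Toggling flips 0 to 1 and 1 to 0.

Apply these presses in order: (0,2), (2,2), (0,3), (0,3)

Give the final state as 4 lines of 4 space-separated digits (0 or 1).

Answer: 0 0 1 0
0 1 1 1
0 1 1 0
0 0 0 0

Derivation:
After press 1 at (0,2):
0 0 1 0
0 1 0 1
0 0 0 1
0 0 1 0

After press 2 at (2,2):
0 0 1 0
0 1 1 1
0 1 1 0
0 0 0 0

After press 3 at (0,3):
0 0 0 1
0 1 1 0
0 1 1 0
0 0 0 0

After press 4 at (0,3):
0 0 1 0
0 1 1 1
0 1 1 0
0 0 0 0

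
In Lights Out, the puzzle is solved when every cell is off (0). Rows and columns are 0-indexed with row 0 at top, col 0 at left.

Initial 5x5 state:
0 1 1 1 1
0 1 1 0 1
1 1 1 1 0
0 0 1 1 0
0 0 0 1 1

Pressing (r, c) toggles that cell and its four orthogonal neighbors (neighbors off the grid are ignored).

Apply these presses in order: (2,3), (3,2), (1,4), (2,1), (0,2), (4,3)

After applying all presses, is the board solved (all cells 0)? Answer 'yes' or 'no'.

Answer: yes

Derivation:
After press 1 at (2,3):
0 1 1 1 1
0 1 1 1 1
1 1 0 0 1
0 0 1 0 0
0 0 0 1 1

After press 2 at (3,2):
0 1 1 1 1
0 1 1 1 1
1 1 1 0 1
0 1 0 1 0
0 0 1 1 1

After press 3 at (1,4):
0 1 1 1 0
0 1 1 0 0
1 1 1 0 0
0 1 0 1 0
0 0 1 1 1

After press 4 at (2,1):
0 1 1 1 0
0 0 1 0 0
0 0 0 0 0
0 0 0 1 0
0 0 1 1 1

After press 5 at (0,2):
0 0 0 0 0
0 0 0 0 0
0 0 0 0 0
0 0 0 1 0
0 0 1 1 1

After press 6 at (4,3):
0 0 0 0 0
0 0 0 0 0
0 0 0 0 0
0 0 0 0 0
0 0 0 0 0

Lights still on: 0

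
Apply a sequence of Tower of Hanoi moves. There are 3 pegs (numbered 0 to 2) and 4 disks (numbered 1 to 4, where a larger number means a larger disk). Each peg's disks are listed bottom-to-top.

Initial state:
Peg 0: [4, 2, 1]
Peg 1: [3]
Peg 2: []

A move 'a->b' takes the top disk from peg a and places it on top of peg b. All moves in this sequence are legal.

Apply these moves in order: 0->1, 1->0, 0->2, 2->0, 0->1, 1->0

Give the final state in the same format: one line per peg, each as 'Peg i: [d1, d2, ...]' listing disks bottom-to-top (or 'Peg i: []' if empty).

Answer: Peg 0: [4, 2, 1]
Peg 1: [3]
Peg 2: []

Derivation:
After move 1 (0->1):
Peg 0: [4, 2]
Peg 1: [3, 1]
Peg 2: []

After move 2 (1->0):
Peg 0: [4, 2, 1]
Peg 1: [3]
Peg 2: []

After move 3 (0->2):
Peg 0: [4, 2]
Peg 1: [3]
Peg 2: [1]

After move 4 (2->0):
Peg 0: [4, 2, 1]
Peg 1: [3]
Peg 2: []

After move 5 (0->1):
Peg 0: [4, 2]
Peg 1: [3, 1]
Peg 2: []

After move 6 (1->0):
Peg 0: [4, 2, 1]
Peg 1: [3]
Peg 2: []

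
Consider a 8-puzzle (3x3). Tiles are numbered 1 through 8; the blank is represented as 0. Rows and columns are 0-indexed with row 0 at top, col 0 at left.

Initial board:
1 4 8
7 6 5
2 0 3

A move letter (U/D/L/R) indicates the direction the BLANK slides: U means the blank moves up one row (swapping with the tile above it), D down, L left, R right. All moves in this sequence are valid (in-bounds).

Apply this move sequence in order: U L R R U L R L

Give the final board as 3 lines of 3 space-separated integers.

Answer: 1 0 4
7 5 8
2 6 3

Derivation:
After move 1 (U):
1 4 8
7 0 5
2 6 3

After move 2 (L):
1 4 8
0 7 5
2 6 3

After move 3 (R):
1 4 8
7 0 5
2 6 3

After move 4 (R):
1 4 8
7 5 0
2 6 3

After move 5 (U):
1 4 0
7 5 8
2 6 3

After move 6 (L):
1 0 4
7 5 8
2 6 3

After move 7 (R):
1 4 0
7 5 8
2 6 3

After move 8 (L):
1 0 4
7 5 8
2 6 3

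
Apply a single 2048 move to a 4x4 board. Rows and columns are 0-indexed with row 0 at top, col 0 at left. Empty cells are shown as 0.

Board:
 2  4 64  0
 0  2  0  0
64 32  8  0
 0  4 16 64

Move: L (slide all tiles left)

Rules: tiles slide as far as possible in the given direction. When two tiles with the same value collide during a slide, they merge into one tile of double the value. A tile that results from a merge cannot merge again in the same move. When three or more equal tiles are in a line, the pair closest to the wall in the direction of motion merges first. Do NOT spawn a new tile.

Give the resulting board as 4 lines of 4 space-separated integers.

Answer:  2  4 64  0
 2  0  0  0
64 32  8  0
 4 16 64  0

Derivation:
Slide left:
row 0: [2, 4, 64, 0] -> [2, 4, 64, 0]
row 1: [0, 2, 0, 0] -> [2, 0, 0, 0]
row 2: [64, 32, 8, 0] -> [64, 32, 8, 0]
row 3: [0, 4, 16, 64] -> [4, 16, 64, 0]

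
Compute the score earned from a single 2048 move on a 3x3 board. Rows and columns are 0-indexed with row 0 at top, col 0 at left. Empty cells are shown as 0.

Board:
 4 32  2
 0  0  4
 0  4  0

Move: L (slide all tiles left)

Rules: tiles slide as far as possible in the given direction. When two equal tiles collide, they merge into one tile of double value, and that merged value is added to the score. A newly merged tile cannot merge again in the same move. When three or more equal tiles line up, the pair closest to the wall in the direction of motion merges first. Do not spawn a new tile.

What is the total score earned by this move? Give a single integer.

Slide left:
row 0: [4, 32, 2] -> [4, 32, 2]  score +0 (running 0)
row 1: [0, 0, 4] -> [4, 0, 0]  score +0 (running 0)
row 2: [0, 4, 0] -> [4, 0, 0]  score +0 (running 0)
Board after move:
 4 32  2
 4  0  0
 4  0  0

Answer: 0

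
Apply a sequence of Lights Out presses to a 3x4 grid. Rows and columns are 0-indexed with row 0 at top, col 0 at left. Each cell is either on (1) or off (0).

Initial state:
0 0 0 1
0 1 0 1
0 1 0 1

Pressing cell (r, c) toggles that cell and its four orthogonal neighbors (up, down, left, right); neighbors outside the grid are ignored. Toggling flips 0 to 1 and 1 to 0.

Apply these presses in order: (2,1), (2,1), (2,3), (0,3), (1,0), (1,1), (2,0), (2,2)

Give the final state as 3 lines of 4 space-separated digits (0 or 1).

Answer: 1 1 1 0
1 1 0 1
0 0 0 1

Derivation:
After press 1 at (2,1):
0 0 0 1
0 0 0 1
1 0 1 1

After press 2 at (2,1):
0 0 0 1
0 1 0 1
0 1 0 1

After press 3 at (2,3):
0 0 0 1
0 1 0 0
0 1 1 0

After press 4 at (0,3):
0 0 1 0
0 1 0 1
0 1 1 0

After press 5 at (1,0):
1 0 1 0
1 0 0 1
1 1 1 0

After press 6 at (1,1):
1 1 1 0
0 1 1 1
1 0 1 0

After press 7 at (2,0):
1 1 1 0
1 1 1 1
0 1 1 0

After press 8 at (2,2):
1 1 1 0
1 1 0 1
0 0 0 1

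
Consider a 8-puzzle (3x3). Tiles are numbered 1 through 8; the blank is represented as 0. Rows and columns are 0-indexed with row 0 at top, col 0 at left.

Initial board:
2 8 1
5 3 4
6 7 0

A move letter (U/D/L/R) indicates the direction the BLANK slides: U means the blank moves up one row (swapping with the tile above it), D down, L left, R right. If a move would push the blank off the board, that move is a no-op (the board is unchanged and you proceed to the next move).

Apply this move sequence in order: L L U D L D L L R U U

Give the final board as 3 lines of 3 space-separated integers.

After move 1 (L):
2 8 1
5 3 4
6 0 7

After move 2 (L):
2 8 1
5 3 4
0 6 7

After move 3 (U):
2 8 1
0 3 4
5 6 7

After move 4 (D):
2 8 1
5 3 4
0 6 7

After move 5 (L):
2 8 1
5 3 4
0 6 7

After move 6 (D):
2 8 1
5 3 4
0 6 7

After move 7 (L):
2 8 1
5 3 4
0 6 7

After move 8 (L):
2 8 1
5 3 4
0 6 7

After move 9 (R):
2 8 1
5 3 4
6 0 7

After move 10 (U):
2 8 1
5 0 4
6 3 7

After move 11 (U):
2 0 1
5 8 4
6 3 7

Answer: 2 0 1
5 8 4
6 3 7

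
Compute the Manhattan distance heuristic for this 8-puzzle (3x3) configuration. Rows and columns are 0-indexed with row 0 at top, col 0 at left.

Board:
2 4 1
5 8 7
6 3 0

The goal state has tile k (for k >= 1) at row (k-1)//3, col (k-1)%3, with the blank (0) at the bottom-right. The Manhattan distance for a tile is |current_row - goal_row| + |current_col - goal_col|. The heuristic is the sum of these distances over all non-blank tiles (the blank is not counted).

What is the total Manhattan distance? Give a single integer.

Tile 2: (0,0)->(0,1) = 1
Tile 4: (0,1)->(1,0) = 2
Tile 1: (0,2)->(0,0) = 2
Tile 5: (1,0)->(1,1) = 1
Tile 8: (1,1)->(2,1) = 1
Tile 7: (1,2)->(2,0) = 3
Tile 6: (2,0)->(1,2) = 3
Tile 3: (2,1)->(0,2) = 3
Sum: 1 + 2 + 2 + 1 + 1 + 3 + 3 + 3 = 16

Answer: 16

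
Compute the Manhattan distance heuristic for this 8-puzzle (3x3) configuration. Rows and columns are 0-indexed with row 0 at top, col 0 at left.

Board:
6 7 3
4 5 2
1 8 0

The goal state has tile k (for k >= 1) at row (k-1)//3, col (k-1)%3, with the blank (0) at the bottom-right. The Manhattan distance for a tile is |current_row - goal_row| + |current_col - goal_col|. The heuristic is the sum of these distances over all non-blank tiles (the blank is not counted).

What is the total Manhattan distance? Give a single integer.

Tile 6: at (0,0), goal (1,2), distance |0-1|+|0-2| = 3
Tile 7: at (0,1), goal (2,0), distance |0-2|+|1-0| = 3
Tile 3: at (0,2), goal (0,2), distance |0-0|+|2-2| = 0
Tile 4: at (1,0), goal (1,0), distance |1-1|+|0-0| = 0
Tile 5: at (1,1), goal (1,1), distance |1-1|+|1-1| = 0
Tile 2: at (1,2), goal (0,1), distance |1-0|+|2-1| = 2
Tile 1: at (2,0), goal (0,0), distance |2-0|+|0-0| = 2
Tile 8: at (2,1), goal (2,1), distance |2-2|+|1-1| = 0
Sum: 3 + 3 + 0 + 0 + 0 + 2 + 2 + 0 = 10

Answer: 10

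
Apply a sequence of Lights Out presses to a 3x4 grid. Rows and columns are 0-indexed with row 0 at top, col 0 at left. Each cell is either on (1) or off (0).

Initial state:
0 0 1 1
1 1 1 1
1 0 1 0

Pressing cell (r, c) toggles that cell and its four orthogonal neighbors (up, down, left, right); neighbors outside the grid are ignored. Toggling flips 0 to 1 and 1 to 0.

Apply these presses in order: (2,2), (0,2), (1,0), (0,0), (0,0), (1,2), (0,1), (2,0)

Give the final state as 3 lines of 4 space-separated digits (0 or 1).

After press 1 at (2,2):
0 0 1 1
1 1 0 1
1 1 0 1

After press 2 at (0,2):
0 1 0 0
1 1 1 1
1 1 0 1

After press 3 at (1,0):
1 1 0 0
0 0 1 1
0 1 0 1

After press 4 at (0,0):
0 0 0 0
1 0 1 1
0 1 0 1

After press 5 at (0,0):
1 1 0 0
0 0 1 1
0 1 0 1

After press 6 at (1,2):
1 1 1 0
0 1 0 0
0 1 1 1

After press 7 at (0,1):
0 0 0 0
0 0 0 0
0 1 1 1

After press 8 at (2,0):
0 0 0 0
1 0 0 0
1 0 1 1

Answer: 0 0 0 0
1 0 0 0
1 0 1 1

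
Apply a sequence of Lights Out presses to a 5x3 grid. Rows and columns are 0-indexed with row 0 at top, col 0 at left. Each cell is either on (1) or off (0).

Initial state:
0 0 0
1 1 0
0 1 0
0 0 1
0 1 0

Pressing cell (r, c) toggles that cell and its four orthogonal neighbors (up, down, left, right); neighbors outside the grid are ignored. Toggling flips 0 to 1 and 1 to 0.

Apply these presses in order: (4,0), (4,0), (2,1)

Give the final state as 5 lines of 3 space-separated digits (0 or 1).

After press 1 at (4,0):
0 0 0
1 1 0
0 1 0
1 0 1
1 0 0

After press 2 at (4,0):
0 0 0
1 1 0
0 1 0
0 0 1
0 1 0

After press 3 at (2,1):
0 0 0
1 0 0
1 0 1
0 1 1
0 1 0

Answer: 0 0 0
1 0 0
1 0 1
0 1 1
0 1 0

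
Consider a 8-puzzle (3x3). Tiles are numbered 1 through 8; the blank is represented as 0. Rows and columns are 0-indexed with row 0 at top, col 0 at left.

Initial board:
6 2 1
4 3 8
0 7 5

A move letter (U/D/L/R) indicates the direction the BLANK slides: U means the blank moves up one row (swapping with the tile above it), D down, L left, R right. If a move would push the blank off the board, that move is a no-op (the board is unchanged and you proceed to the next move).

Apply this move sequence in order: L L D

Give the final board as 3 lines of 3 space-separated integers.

After move 1 (L):
6 2 1
4 3 8
0 7 5

After move 2 (L):
6 2 1
4 3 8
0 7 5

After move 3 (D):
6 2 1
4 3 8
0 7 5

Answer: 6 2 1
4 3 8
0 7 5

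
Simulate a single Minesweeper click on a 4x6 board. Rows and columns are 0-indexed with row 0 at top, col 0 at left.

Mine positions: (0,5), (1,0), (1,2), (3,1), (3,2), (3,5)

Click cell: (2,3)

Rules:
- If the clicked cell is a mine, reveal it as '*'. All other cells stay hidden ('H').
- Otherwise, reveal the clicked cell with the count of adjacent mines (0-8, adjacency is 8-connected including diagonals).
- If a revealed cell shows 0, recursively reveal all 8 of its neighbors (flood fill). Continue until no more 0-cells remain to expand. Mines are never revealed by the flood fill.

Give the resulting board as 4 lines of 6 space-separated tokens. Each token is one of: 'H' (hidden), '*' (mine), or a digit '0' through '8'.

H H H H H H
H H H H H H
H H H 2 H H
H H H H H H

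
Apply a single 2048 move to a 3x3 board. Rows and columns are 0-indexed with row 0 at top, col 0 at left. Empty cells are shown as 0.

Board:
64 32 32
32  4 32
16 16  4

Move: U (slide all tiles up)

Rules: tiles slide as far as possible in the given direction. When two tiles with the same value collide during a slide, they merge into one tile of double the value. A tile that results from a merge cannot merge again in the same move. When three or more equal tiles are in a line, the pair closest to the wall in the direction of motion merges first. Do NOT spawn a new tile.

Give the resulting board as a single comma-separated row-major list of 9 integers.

Answer: 64, 32, 64, 32, 4, 4, 16, 16, 0

Derivation:
Slide up:
col 0: [64, 32, 16] -> [64, 32, 16]
col 1: [32, 4, 16] -> [32, 4, 16]
col 2: [32, 32, 4] -> [64, 4, 0]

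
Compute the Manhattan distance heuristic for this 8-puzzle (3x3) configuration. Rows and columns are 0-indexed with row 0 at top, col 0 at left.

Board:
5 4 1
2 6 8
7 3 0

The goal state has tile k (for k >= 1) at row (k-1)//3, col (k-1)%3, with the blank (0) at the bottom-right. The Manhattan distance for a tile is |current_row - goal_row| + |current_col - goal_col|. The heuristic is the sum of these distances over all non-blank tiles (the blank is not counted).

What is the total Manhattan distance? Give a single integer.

Answer: 14

Derivation:
Tile 5: (0,0)->(1,1) = 2
Tile 4: (0,1)->(1,0) = 2
Tile 1: (0,2)->(0,0) = 2
Tile 2: (1,0)->(0,1) = 2
Tile 6: (1,1)->(1,2) = 1
Tile 8: (1,2)->(2,1) = 2
Tile 7: (2,0)->(2,0) = 0
Tile 3: (2,1)->(0,2) = 3
Sum: 2 + 2 + 2 + 2 + 1 + 2 + 0 + 3 = 14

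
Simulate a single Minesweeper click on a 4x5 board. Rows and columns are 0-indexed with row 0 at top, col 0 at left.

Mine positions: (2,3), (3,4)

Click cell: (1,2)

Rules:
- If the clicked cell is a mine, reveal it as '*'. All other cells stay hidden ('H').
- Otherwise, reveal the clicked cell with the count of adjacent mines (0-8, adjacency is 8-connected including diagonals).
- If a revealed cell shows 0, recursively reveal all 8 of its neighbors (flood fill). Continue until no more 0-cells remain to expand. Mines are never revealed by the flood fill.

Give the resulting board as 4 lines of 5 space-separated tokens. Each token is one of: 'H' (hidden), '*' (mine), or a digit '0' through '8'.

H H H H H
H H 1 H H
H H H H H
H H H H H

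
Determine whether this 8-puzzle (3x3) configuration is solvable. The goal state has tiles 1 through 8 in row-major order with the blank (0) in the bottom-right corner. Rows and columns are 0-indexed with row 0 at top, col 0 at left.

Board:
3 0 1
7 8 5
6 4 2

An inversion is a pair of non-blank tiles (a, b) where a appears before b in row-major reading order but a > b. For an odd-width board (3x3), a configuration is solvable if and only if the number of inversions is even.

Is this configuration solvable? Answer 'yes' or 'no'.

Inversions (pairs i<j in row-major order where tile[i] > tile[j] > 0): 15
15 is odd, so the puzzle is not solvable.

Answer: no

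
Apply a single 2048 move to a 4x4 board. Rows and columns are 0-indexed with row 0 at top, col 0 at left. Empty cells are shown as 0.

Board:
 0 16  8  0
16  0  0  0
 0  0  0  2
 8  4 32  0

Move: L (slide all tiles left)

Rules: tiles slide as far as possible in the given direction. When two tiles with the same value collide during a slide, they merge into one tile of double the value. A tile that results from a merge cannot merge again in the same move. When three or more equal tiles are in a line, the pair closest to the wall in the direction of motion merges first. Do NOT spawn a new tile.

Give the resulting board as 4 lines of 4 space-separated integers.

Slide left:
row 0: [0, 16, 8, 0] -> [16, 8, 0, 0]
row 1: [16, 0, 0, 0] -> [16, 0, 0, 0]
row 2: [0, 0, 0, 2] -> [2, 0, 0, 0]
row 3: [8, 4, 32, 0] -> [8, 4, 32, 0]

Answer: 16  8  0  0
16  0  0  0
 2  0  0  0
 8  4 32  0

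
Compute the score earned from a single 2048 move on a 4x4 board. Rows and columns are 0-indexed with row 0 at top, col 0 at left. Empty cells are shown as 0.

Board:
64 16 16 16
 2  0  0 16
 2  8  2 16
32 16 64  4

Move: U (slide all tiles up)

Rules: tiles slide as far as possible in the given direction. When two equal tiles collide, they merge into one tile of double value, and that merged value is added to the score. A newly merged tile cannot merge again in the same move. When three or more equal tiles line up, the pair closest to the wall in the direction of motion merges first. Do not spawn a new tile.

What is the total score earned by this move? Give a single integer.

Answer: 36

Derivation:
Slide up:
col 0: [64, 2, 2, 32] -> [64, 4, 32, 0]  score +4 (running 4)
col 1: [16, 0, 8, 16] -> [16, 8, 16, 0]  score +0 (running 4)
col 2: [16, 0, 2, 64] -> [16, 2, 64, 0]  score +0 (running 4)
col 3: [16, 16, 16, 4] -> [32, 16, 4, 0]  score +32 (running 36)
Board after move:
64 16 16 32
 4  8  2 16
32 16 64  4
 0  0  0  0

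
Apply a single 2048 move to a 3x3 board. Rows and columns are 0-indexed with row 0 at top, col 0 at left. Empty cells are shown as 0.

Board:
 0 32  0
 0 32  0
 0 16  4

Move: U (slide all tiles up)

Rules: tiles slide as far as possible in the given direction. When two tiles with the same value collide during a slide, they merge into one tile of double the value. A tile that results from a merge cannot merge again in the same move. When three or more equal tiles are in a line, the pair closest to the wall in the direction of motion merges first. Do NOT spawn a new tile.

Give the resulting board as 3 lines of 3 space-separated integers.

Answer:  0 64  4
 0 16  0
 0  0  0

Derivation:
Slide up:
col 0: [0, 0, 0] -> [0, 0, 0]
col 1: [32, 32, 16] -> [64, 16, 0]
col 2: [0, 0, 4] -> [4, 0, 0]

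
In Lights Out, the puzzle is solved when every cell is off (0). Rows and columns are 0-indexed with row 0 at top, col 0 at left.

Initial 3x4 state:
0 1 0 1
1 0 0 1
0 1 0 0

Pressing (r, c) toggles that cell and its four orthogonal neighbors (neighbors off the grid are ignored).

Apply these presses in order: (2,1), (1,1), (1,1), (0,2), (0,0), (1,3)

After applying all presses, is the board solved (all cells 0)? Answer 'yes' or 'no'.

Answer: no

Derivation:
After press 1 at (2,1):
0 1 0 1
1 1 0 1
1 0 1 0

After press 2 at (1,1):
0 0 0 1
0 0 1 1
1 1 1 0

After press 3 at (1,1):
0 1 0 1
1 1 0 1
1 0 1 0

After press 4 at (0,2):
0 0 1 0
1 1 1 1
1 0 1 0

After press 5 at (0,0):
1 1 1 0
0 1 1 1
1 0 1 0

After press 6 at (1,3):
1 1 1 1
0 1 0 0
1 0 1 1

Lights still on: 8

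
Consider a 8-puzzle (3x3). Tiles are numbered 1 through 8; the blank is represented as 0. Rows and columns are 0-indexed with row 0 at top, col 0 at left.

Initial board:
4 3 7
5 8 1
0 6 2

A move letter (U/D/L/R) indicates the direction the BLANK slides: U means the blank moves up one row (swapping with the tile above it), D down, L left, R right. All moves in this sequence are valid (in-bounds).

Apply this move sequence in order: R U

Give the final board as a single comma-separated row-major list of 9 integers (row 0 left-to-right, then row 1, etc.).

Answer: 4, 3, 7, 5, 0, 1, 6, 8, 2

Derivation:
After move 1 (R):
4 3 7
5 8 1
6 0 2

After move 2 (U):
4 3 7
5 0 1
6 8 2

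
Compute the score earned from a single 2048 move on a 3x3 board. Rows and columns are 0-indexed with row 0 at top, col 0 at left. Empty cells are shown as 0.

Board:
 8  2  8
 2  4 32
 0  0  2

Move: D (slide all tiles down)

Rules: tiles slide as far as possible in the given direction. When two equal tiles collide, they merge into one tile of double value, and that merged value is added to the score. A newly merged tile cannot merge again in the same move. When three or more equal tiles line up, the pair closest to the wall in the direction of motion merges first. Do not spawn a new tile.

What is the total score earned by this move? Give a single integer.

Slide down:
col 0: [8, 2, 0] -> [0, 8, 2]  score +0 (running 0)
col 1: [2, 4, 0] -> [0, 2, 4]  score +0 (running 0)
col 2: [8, 32, 2] -> [8, 32, 2]  score +0 (running 0)
Board after move:
 0  0  8
 8  2 32
 2  4  2

Answer: 0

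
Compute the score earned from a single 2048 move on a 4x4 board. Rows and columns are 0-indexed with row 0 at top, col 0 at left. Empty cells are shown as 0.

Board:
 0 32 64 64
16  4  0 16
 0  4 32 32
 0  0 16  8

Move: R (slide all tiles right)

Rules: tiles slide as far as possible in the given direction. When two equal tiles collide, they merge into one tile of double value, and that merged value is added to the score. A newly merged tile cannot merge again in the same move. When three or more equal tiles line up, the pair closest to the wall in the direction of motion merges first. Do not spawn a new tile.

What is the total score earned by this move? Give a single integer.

Answer: 192

Derivation:
Slide right:
row 0: [0, 32, 64, 64] -> [0, 0, 32, 128]  score +128 (running 128)
row 1: [16, 4, 0, 16] -> [0, 16, 4, 16]  score +0 (running 128)
row 2: [0, 4, 32, 32] -> [0, 0, 4, 64]  score +64 (running 192)
row 3: [0, 0, 16, 8] -> [0, 0, 16, 8]  score +0 (running 192)
Board after move:
  0   0  32 128
  0  16   4  16
  0   0   4  64
  0   0  16   8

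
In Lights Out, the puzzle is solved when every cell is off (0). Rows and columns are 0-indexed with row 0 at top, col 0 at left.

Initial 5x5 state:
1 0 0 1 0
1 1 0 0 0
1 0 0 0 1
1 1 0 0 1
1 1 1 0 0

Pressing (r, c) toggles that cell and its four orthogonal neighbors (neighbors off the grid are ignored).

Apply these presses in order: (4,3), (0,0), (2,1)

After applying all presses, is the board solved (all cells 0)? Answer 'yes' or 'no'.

After press 1 at (4,3):
1 0 0 1 0
1 1 0 0 0
1 0 0 0 1
1 1 0 1 1
1 1 0 1 1

After press 2 at (0,0):
0 1 0 1 0
0 1 0 0 0
1 0 0 0 1
1 1 0 1 1
1 1 0 1 1

After press 3 at (2,1):
0 1 0 1 0
0 0 0 0 0
0 1 1 0 1
1 0 0 1 1
1 1 0 1 1

Lights still on: 12

Answer: no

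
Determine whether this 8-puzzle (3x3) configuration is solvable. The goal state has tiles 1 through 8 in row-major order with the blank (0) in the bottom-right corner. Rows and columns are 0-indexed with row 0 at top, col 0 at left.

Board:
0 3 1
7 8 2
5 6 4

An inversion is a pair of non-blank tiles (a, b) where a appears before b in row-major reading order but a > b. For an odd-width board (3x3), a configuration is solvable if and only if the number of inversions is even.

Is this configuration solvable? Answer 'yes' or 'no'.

Answer: yes

Derivation:
Inversions (pairs i<j in row-major order where tile[i] > tile[j] > 0): 12
12 is even, so the puzzle is solvable.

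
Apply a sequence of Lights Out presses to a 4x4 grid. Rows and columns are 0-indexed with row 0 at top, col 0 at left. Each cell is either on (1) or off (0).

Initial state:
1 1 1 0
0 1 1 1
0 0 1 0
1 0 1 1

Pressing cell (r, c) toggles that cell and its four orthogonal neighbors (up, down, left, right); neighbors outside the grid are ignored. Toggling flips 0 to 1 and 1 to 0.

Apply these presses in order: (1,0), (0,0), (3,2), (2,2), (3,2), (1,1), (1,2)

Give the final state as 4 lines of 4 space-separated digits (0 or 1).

After press 1 at (1,0):
0 1 1 0
1 0 1 1
1 0 1 0
1 0 1 1

After press 2 at (0,0):
1 0 1 0
0 0 1 1
1 0 1 0
1 0 1 1

After press 3 at (3,2):
1 0 1 0
0 0 1 1
1 0 0 0
1 1 0 0

After press 4 at (2,2):
1 0 1 0
0 0 0 1
1 1 1 1
1 1 1 0

After press 5 at (3,2):
1 0 1 0
0 0 0 1
1 1 0 1
1 0 0 1

After press 6 at (1,1):
1 1 1 0
1 1 1 1
1 0 0 1
1 0 0 1

After press 7 at (1,2):
1 1 0 0
1 0 0 0
1 0 1 1
1 0 0 1

Answer: 1 1 0 0
1 0 0 0
1 0 1 1
1 0 0 1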